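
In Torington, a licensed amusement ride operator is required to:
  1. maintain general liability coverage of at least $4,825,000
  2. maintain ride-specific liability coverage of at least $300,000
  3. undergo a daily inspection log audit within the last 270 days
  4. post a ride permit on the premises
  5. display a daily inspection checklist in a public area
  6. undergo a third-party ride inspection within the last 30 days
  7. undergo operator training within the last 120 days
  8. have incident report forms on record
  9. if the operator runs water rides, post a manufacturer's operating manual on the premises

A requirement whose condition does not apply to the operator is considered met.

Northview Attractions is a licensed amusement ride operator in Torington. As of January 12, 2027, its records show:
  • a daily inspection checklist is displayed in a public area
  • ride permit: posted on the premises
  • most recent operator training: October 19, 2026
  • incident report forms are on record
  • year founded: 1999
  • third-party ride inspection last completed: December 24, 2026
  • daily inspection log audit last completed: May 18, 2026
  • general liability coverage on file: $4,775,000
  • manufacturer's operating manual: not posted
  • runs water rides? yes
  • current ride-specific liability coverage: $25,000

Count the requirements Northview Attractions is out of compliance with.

1. general liability coverage $4,775,000 < $4,825,000 → not met
2. ride-specific liability coverage $25,000 < $300,000 → not met
3. daily inspection log audit 239 days ago vs limit 270 → met
4. ride permit present → met
5. daily inspection checklist present → met
6. third-party ride inspection 19 days ago vs limit 30 → met
7. operator training 85 days ago vs limit 120 → met
8. incident report forms present → met
9. condition 'runs water rides' holds; manufacturer's operating manual absent → not met
Not met: 3 of 9

3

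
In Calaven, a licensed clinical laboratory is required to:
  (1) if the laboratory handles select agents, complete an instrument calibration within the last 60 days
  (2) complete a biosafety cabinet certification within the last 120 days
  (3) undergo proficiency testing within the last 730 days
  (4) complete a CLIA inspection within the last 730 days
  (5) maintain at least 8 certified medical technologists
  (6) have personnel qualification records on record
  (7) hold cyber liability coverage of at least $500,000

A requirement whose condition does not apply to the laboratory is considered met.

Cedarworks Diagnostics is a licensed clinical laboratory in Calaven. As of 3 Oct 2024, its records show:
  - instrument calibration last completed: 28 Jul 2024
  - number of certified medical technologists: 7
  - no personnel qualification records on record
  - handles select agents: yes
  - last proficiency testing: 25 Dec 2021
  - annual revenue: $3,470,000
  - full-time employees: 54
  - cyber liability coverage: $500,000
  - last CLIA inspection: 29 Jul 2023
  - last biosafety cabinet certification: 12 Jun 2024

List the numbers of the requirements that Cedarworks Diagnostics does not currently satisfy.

1. condition 'handles select agents' holds; instrument calibration 67 days ago vs limit 60 → not met
2. biosafety cabinet certification 113 days ago vs limit 120 → met
3. proficiency testing 1013 days ago vs limit 730 → not met
4. CLIA inspection 432 days ago vs limit 730 → met
5. certified medical technologists 7 < 8 → not met
6. personnel qualification records absent → not met
7. cyber liability coverage $500,000 ≥ $500,000 → met
Not met: 1, 3, 5, 6

1, 3, 5, 6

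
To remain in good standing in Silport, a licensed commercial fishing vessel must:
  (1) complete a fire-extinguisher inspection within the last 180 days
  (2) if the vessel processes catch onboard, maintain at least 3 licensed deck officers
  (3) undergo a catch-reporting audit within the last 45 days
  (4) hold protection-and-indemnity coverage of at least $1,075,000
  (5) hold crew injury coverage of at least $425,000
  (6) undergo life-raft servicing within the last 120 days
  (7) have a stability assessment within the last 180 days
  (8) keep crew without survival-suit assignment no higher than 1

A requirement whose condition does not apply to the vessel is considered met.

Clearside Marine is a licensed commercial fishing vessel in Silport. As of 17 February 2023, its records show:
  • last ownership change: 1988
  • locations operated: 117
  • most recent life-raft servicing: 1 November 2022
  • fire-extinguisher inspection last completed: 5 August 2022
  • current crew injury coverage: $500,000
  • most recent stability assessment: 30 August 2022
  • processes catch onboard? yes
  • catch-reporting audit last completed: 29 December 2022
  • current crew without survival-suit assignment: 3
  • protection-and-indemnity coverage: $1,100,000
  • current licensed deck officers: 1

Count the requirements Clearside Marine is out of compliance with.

4

1. fire-extinguisher inspection 196 days ago vs limit 180 → not met
2. condition 'processes catch onboard' holds; licensed deck officers 1 < 3 → not met
3. catch-reporting audit 50 days ago vs limit 45 → not met
4. protection-and-indemnity coverage $1,100,000 ≥ $1,075,000 → met
5. crew injury coverage $500,000 ≥ $425,000 → met
6. life-raft servicing 108 days ago vs limit 120 → met
7. stability assessment 171 days ago vs limit 180 → met
8. crew without survival-suit assignment 3 > 1 → not met
Not met: 4 of 8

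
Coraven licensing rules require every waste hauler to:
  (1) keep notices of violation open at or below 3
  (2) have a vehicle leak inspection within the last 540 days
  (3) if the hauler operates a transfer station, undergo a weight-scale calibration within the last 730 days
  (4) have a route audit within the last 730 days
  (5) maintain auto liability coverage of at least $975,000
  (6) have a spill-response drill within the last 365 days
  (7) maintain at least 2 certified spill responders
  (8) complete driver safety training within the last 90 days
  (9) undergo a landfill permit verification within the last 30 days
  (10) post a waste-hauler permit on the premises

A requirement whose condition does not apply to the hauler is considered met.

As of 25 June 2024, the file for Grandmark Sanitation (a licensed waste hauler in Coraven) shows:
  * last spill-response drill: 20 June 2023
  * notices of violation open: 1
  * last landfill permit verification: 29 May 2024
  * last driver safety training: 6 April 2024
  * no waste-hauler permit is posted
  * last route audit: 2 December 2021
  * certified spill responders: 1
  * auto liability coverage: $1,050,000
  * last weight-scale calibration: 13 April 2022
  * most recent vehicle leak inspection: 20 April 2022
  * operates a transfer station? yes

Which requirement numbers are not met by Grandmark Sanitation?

2, 3, 4, 6, 7, 10

1. notices of violation open 1 ≤ 3 → met
2. vehicle leak inspection 797 days ago vs limit 540 → not met
3. condition 'operates a transfer station' holds; weight-scale calibration 804 days ago vs limit 730 → not met
4. route audit 936 days ago vs limit 730 → not met
5. auto liability coverage $1,050,000 ≥ $975,000 → met
6. spill-response drill 371 days ago vs limit 365 → not met
7. certified spill responders 1 < 2 → not met
8. driver safety training 80 days ago vs limit 90 → met
9. landfill permit verification 27 days ago vs limit 30 → met
10. waste-hauler permit absent → not met
Not met: 2, 3, 4, 6, 7, 10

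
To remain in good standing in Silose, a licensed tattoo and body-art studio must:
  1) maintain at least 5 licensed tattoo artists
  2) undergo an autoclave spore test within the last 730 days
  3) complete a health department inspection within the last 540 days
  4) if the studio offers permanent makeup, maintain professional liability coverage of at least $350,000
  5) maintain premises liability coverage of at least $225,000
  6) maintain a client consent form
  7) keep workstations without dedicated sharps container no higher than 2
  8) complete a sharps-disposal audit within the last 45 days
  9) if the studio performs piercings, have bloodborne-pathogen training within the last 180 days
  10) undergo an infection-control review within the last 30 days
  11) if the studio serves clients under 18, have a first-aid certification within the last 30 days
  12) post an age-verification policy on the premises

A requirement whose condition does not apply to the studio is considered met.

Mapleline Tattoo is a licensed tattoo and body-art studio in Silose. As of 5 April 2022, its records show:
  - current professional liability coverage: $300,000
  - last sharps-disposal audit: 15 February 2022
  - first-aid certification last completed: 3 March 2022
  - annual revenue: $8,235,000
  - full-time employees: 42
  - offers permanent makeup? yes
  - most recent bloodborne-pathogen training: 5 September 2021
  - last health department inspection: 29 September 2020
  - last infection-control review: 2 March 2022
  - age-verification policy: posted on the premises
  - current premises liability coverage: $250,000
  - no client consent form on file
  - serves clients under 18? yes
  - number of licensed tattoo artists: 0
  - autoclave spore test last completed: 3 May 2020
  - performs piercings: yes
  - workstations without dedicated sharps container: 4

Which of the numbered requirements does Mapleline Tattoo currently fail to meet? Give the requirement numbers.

1. licensed tattoo artists 0 < 5 → not met
2. autoclave spore test 702 days ago vs limit 730 → met
3. health department inspection 553 days ago vs limit 540 → not met
4. condition 'offers permanent makeup' holds; professional liability coverage $300,000 < $350,000 → not met
5. premises liability coverage $250,000 ≥ $225,000 → met
6. client consent form absent → not met
7. workstations without dedicated sharps container 4 > 2 → not met
8. sharps-disposal audit 49 days ago vs limit 45 → not met
9. condition 'performs piercings' holds; bloodborne-pathogen training 212 days ago vs limit 180 → not met
10. infection-control review 34 days ago vs limit 30 → not met
11. condition 'serves clients under 18' holds; first-aid certification 33 days ago vs limit 30 → not met
12. age-verification policy present → met
Not met: 1, 3, 4, 6, 7, 8, 9, 10, 11

1, 3, 4, 6, 7, 8, 9, 10, 11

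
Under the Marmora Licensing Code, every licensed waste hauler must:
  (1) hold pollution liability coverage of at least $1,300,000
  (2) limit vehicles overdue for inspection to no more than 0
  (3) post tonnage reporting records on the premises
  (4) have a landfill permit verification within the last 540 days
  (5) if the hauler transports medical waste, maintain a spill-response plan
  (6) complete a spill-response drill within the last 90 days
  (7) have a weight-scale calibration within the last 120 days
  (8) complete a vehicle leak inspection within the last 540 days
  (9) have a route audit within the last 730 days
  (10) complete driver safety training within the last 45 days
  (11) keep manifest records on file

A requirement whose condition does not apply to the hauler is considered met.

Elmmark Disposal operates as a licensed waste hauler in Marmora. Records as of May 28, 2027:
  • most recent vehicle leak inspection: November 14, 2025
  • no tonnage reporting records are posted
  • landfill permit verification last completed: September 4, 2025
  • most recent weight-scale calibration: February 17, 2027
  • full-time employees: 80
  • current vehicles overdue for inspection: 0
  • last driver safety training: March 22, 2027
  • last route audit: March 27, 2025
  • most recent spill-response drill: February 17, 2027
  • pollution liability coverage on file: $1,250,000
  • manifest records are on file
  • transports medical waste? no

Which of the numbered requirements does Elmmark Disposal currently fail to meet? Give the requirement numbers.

1. pollution liability coverage $1,250,000 < $1,300,000 → not met
2. vehicles overdue for inspection 0 ≤ 0 → met
3. tonnage reporting records absent → not met
4. landfill permit verification 631 days ago vs limit 540 → not met
5. condition 'transports medical waste' does not hold → requirement n/a → met
6. spill-response drill 100 days ago vs limit 90 → not met
7. weight-scale calibration 100 days ago vs limit 120 → met
8. vehicle leak inspection 560 days ago vs limit 540 → not met
9. route audit 792 days ago vs limit 730 → not met
10. driver safety training 67 days ago vs limit 45 → not met
11. manifest records present → met
Not met: 1, 3, 4, 6, 8, 9, 10

1, 3, 4, 6, 8, 9, 10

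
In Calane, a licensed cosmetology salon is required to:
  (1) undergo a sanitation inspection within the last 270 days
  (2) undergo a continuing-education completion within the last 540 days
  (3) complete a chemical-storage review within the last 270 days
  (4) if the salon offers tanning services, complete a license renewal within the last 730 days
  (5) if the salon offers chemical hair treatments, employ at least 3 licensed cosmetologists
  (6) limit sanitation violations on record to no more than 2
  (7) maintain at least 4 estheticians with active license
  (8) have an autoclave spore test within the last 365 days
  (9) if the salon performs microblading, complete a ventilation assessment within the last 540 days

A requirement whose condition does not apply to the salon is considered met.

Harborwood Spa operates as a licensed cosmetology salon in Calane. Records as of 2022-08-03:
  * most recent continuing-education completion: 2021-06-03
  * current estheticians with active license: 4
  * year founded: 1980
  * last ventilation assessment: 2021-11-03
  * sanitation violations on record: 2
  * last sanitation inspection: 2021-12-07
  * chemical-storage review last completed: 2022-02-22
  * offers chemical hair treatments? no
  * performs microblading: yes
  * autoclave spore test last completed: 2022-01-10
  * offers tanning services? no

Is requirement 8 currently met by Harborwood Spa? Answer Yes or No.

Yes

8. autoclave spore test 205 days ago vs limit 365 → met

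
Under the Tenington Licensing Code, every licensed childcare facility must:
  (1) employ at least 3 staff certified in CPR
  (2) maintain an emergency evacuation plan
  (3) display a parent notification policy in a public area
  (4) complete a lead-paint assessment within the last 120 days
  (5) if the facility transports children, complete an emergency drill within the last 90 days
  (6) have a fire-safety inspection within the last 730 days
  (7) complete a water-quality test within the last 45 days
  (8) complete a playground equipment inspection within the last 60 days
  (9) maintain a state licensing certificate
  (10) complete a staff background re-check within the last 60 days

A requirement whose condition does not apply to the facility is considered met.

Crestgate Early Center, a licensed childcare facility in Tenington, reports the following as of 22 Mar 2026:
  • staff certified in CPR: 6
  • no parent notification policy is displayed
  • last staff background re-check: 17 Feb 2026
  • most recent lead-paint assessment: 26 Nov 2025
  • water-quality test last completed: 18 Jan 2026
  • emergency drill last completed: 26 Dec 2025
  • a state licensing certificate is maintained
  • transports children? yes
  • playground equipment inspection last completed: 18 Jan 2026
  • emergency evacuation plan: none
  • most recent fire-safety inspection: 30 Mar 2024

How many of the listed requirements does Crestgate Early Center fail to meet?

1. staff certified in CPR 6 ≥ 3 → met
2. emergency evacuation plan absent → not met
3. parent notification policy absent → not met
4. lead-paint assessment 116 days ago vs limit 120 → met
5. condition 'transports children' holds; emergency drill 86 days ago vs limit 90 → met
6. fire-safety inspection 722 days ago vs limit 730 → met
7. water-quality test 63 days ago vs limit 45 → not met
8. playground equipment inspection 63 days ago vs limit 60 → not met
9. state licensing certificate present → met
10. staff background re-check 33 days ago vs limit 60 → met
Not met: 4 of 10

4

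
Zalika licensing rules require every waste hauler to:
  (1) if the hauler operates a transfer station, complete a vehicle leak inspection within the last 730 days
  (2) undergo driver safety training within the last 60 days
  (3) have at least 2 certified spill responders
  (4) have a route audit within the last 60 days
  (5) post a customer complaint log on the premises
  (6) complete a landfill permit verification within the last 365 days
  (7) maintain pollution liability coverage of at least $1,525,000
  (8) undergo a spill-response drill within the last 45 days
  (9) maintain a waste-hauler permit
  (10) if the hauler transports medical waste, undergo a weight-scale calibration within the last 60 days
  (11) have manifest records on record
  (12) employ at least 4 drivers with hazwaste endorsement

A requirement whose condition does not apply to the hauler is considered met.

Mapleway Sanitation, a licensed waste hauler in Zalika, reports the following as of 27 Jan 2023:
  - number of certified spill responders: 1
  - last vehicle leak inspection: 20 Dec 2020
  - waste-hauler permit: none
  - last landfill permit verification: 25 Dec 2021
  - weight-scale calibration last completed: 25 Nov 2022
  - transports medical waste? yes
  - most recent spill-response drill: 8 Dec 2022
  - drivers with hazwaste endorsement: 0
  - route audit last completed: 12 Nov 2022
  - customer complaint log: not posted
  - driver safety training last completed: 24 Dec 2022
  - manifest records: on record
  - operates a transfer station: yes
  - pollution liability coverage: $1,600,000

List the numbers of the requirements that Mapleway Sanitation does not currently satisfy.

1, 3, 4, 5, 6, 8, 9, 10, 12

1. condition 'operates a transfer station' holds; vehicle leak inspection 768 days ago vs limit 730 → not met
2. driver safety training 34 days ago vs limit 60 → met
3. certified spill responders 1 < 2 → not met
4. route audit 76 days ago vs limit 60 → not met
5. customer complaint log absent → not met
6. landfill permit verification 398 days ago vs limit 365 → not met
7. pollution liability coverage $1,600,000 ≥ $1,525,000 → met
8. spill-response drill 50 days ago vs limit 45 → not met
9. waste-hauler permit absent → not met
10. condition 'transports medical waste' holds; weight-scale calibration 63 days ago vs limit 60 → not met
11. manifest records present → met
12. drivers with hazwaste endorsement 0 < 4 → not met
Not met: 1, 3, 4, 5, 6, 8, 9, 10, 12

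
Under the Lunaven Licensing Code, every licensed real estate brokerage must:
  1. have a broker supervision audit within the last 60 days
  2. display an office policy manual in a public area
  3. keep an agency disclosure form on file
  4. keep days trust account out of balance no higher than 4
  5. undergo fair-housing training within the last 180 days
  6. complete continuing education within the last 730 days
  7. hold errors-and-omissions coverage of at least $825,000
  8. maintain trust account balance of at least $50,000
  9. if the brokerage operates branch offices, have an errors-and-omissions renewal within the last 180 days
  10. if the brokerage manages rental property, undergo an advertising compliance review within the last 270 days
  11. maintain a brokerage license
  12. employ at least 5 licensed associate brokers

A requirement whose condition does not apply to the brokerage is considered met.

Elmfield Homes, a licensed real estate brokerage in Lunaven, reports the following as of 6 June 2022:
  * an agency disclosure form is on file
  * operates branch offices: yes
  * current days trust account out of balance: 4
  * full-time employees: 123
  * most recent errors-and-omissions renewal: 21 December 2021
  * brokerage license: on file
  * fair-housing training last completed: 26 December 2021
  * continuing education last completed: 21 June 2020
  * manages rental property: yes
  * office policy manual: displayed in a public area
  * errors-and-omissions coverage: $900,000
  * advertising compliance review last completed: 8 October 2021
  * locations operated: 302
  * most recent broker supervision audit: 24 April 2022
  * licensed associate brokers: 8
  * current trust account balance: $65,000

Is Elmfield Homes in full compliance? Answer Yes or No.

1. broker supervision audit 43 days ago vs limit 60 → met
2. office policy manual present → met
3. agency disclosure form present → met
4. days trust account out of balance 4 ≤ 4 → met
5. fair-housing training 162 days ago vs limit 180 → met
6. continuing education 715 days ago vs limit 730 → met
7. errors-and-omissions coverage $900,000 ≥ $825,000 → met
8. trust account balance $65,000 ≥ $50,000 → met
9. condition 'operates branch offices' holds; errors-and-omissions renewal 167 days ago vs limit 180 → met
10. condition 'manages rental property' holds; advertising compliance review 241 days ago vs limit 270 → met
11. brokerage license present → met
12. licensed associate brokers 8 ≥ 5 → met
All met.

Yes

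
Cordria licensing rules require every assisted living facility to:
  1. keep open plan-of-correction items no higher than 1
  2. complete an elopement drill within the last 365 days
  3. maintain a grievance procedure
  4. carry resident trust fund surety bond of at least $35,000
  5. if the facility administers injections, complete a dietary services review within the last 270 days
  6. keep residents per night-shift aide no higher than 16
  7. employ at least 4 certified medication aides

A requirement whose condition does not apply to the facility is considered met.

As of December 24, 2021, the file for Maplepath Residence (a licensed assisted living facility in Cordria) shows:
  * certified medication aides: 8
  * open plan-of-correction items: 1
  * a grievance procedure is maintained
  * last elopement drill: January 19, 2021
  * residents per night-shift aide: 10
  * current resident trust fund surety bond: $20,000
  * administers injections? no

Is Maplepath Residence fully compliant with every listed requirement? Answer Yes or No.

1. open plan-of-correction items 1 ≤ 1 → met
2. elopement drill 339 days ago vs limit 365 → met
3. grievance procedure present → met
4. resident trust fund surety bond $20,000 < $35,000 → not met
5. condition 'administers injections' does not hold → requirement n/a → met
6. residents per night-shift aide 10 ≤ 16 → met
7. certified medication aides 8 ≥ 4 → met
Not met: 4

No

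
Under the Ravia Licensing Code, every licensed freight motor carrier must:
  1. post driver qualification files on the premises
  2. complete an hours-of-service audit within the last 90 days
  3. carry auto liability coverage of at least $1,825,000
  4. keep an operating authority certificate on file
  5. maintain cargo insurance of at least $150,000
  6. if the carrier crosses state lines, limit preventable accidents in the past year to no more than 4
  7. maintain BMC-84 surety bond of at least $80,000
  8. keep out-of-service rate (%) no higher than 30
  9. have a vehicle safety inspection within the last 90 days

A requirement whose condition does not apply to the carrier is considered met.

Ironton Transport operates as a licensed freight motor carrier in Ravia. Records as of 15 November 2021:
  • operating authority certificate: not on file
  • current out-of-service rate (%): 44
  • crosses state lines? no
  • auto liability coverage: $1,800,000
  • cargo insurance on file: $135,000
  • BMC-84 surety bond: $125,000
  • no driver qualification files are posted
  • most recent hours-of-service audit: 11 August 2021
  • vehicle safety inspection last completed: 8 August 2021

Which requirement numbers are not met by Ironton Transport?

1. driver qualification files absent → not met
2. hours-of-service audit 96 days ago vs limit 90 → not met
3. auto liability coverage $1,800,000 < $1,825,000 → not met
4. operating authority certificate absent → not met
5. cargo insurance $135,000 < $150,000 → not met
6. condition 'crosses state lines' does not hold → requirement n/a → met
7. BMC-84 surety bond $125,000 ≥ $80,000 → met
8. out-of-service rate (%) 44 > 30 → not met
9. vehicle safety inspection 99 days ago vs limit 90 → not met
Not met: 1, 2, 3, 4, 5, 8, 9

1, 2, 3, 4, 5, 8, 9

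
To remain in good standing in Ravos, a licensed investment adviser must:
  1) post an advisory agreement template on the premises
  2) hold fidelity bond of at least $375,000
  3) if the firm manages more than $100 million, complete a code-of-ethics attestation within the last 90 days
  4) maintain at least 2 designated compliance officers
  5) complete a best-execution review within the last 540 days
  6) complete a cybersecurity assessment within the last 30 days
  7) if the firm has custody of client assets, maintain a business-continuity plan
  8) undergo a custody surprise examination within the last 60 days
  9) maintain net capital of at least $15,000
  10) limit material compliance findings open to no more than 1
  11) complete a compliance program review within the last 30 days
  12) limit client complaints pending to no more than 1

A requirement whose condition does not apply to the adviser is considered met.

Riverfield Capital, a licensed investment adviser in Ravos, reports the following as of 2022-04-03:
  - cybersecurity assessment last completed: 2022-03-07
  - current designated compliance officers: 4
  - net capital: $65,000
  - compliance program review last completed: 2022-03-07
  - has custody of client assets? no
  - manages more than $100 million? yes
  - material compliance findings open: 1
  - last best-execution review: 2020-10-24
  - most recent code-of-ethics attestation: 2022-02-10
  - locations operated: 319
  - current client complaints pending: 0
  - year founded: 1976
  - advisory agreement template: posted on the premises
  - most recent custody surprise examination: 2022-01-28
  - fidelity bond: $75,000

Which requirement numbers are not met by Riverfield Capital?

1. advisory agreement template present → met
2. fidelity bond $75,000 < $375,000 → not met
3. condition 'manages more than $100 million' holds; code-of-ethics attestation 52 days ago vs limit 90 → met
4. designated compliance officers 4 ≥ 2 → met
5. best-execution review 526 days ago vs limit 540 → met
6. cybersecurity assessment 27 days ago vs limit 30 → met
7. condition 'has custody of client assets' does not hold → requirement n/a → met
8. custody surprise examination 65 days ago vs limit 60 → not met
9. net capital $65,000 ≥ $15,000 → met
10. material compliance findings open 1 ≤ 1 → met
11. compliance program review 27 days ago vs limit 30 → met
12. client complaints pending 0 ≤ 1 → met
Not met: 2, 8

2, 8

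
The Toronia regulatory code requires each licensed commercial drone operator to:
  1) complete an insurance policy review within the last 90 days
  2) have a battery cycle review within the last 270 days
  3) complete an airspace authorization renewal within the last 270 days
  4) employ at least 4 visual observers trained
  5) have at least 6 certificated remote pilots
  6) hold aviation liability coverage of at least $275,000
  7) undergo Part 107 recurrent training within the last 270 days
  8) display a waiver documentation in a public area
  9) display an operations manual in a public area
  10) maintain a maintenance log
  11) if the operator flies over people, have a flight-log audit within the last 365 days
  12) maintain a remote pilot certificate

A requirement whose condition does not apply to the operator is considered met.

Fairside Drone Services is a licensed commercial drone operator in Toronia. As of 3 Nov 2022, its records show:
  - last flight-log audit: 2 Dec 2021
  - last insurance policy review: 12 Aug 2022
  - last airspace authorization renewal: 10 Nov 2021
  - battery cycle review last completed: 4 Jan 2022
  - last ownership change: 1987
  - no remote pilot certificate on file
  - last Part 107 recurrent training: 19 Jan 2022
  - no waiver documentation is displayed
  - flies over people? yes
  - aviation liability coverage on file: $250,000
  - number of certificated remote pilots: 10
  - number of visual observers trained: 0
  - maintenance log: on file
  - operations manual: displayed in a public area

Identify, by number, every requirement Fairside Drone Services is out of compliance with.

2, 3, 4, 6, 7, 8, 12

1. insurance policy review 83 days ago vs limit 90 → met
2. battery cycle review 303 days ago vs limit 270 → not met
3. airspace authorization renewal 358 days ago vs limit 270 → not met
4. visual observers trained 0 < 4 → not met
5. certificated remote pilots 10 ≥ 6 → met
6. aviation liability coverage $250,000 < $275,000 → not met
7. Part 107 recurrent training 288 days ago vs limit 270 → not met
8. waiver documentation absent → not met
9. operations manual present → met
10. maintenance log present → met
11. condition 'flies over people' holds; flight-log audit 336 days ago vs limit 365 → met
12. remote pilot certificate absent → not met
Not met: 2, 3, 4, 6, 7, 8, 12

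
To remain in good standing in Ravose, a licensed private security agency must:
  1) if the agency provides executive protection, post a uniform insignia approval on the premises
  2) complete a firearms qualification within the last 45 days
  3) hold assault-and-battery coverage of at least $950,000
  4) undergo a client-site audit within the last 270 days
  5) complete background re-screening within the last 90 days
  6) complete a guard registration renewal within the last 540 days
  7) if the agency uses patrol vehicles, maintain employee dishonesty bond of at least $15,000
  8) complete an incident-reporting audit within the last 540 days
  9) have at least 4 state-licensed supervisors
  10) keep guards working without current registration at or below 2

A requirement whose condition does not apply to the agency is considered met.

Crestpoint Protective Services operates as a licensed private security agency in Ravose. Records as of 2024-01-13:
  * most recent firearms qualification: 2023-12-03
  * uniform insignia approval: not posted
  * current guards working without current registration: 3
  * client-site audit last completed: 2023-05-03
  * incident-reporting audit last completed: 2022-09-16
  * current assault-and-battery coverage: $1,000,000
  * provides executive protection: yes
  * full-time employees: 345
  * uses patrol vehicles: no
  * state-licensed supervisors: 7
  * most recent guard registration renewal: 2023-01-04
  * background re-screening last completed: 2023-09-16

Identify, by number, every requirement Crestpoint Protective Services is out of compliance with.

1, 5, 10

1. condition 'provides executive protection' holds; uniform insignia approval absent → not met
2. firearms qualification 41 days ago vs limit 45 → met
3. assault-and-battery coverage $1,000,000 ≥ $950,000 → met
4. client-site audit 255 days ago vs limit 270 → met
5. background re-screening 119 days ago vs limit 90 → not met
6. guard registration renewal 374 days ago vs limit 540 → met
7. condition 'uses patrol vehicles' does not hold → requirement n/a → met
8. incident-reporting audit 484 days ago vs limit 540 → met
9. state-licensed supervisors 7 ≥ 4 → met
10. guards working without current registration 3 > 2 → not met
Not met: 1, 5, 10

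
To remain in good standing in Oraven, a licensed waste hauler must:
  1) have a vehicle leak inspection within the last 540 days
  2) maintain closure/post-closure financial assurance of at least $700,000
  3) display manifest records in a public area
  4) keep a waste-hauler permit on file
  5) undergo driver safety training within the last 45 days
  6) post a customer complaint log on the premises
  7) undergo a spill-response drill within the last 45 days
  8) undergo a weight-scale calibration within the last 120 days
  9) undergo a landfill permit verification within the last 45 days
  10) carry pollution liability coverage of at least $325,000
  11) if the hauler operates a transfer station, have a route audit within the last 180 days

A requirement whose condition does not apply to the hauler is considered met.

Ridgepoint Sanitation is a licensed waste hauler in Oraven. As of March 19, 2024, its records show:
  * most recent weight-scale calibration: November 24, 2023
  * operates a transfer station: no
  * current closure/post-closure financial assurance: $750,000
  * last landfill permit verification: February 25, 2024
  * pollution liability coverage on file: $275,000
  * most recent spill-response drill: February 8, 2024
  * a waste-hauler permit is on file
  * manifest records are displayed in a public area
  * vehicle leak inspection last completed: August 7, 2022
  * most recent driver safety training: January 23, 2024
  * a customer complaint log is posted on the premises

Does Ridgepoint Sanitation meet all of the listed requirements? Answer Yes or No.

No

1. vehicle leak inspection 590 days ago vs limit 540 → not met
2. closure/post-closure financial assurance $750,000 ≥ $700,000 → met
3. manifest records present → met
4. waste-hauler permit present → met
5. driver safety training 56 days ago vs limit 45 → not met
6. customer complaint log present → met
7. spill-response drill 40 days ago vs limit 45 → met
8. weight-scale calibration 116 days ago vs limit 120 → met
9. landfill permit verification 23 days ago vs limit 45 → met
10. pollution liability coverage $275,000 < $325,000 → not met
11. condition 'operates a transfer station' does not hold → requirement n/a → met
Not met: 1, 5, 10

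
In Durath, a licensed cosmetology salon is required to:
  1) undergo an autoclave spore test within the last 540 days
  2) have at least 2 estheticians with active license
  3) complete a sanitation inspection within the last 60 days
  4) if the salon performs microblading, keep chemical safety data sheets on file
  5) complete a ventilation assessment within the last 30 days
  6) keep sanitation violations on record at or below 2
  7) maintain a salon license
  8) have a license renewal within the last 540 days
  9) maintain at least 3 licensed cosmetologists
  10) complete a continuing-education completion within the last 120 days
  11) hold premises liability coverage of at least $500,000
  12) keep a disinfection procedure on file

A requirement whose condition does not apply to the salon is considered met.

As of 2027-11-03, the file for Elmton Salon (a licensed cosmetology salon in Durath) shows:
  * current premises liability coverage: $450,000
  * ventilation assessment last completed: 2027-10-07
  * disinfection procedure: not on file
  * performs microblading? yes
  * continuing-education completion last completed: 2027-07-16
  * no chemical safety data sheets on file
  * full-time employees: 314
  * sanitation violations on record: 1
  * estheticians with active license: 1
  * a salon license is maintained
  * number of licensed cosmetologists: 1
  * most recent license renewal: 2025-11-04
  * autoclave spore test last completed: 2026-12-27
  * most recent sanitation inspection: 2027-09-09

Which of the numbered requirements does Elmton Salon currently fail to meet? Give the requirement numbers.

2, 4, 8, 9, 11, 12

1. autoclave spore test 311 days ago vs limit 540 → met
2. estheticians with active license 1 < 2 → not met
3. sanitation inspection 55 days ago vs limit 60 → met
4. condition 'performs microblading' holds; chemical safety data sheets absent → not met
5. ventilation assessment 27 days ago vs limit 30 → met
6. sanitation violations on record 1 ≤ 2 → met
7. salon license present → met
8. license renewal 729 days ago vs limit 540 → not met
9. licensed cosmetologists 1 < 3 → not met
10. continuing-education completion 110 days ago vs limit 120 → met
11. premises liability coverage $450,000 < $500,000 → not met
12. disinfection procedure absent → not met
Not met: 2, 4, 8, 9, 11, 12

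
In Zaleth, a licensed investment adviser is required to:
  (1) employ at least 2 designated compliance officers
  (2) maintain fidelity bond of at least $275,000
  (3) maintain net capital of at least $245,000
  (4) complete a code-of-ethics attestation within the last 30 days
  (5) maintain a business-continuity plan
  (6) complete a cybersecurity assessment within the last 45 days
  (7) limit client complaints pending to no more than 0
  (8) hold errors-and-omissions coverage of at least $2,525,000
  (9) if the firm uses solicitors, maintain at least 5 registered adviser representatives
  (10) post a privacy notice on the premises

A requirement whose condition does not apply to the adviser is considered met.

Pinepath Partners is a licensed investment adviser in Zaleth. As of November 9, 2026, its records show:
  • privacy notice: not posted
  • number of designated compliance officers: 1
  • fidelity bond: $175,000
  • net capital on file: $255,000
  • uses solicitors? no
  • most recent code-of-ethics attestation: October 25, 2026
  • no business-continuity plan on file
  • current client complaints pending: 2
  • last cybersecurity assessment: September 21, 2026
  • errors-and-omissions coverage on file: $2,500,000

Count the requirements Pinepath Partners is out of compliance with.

1. designated compliance officers 1 < 2 → not met
2. fidelity bond $175,000 < $275,000 → not met
3. net capital $255,000 ≥ $245,000 → met
4. code-of-ethics attestation 15 days ago vs limit 30 → met
5. business-continuity plan absent → not met
6. cybersecurity assessment 49 days ago vs limit 45 → not met
7. client complaints pending 2 > 0 → not met
8. errors-and-omissions coverage $2,500,000 < $2,525,000 → not met
9. condition 'uses solicitors' does not hold → requirement n/a → met
10. privacy notice absent → not met
Not met: 7 of 10

7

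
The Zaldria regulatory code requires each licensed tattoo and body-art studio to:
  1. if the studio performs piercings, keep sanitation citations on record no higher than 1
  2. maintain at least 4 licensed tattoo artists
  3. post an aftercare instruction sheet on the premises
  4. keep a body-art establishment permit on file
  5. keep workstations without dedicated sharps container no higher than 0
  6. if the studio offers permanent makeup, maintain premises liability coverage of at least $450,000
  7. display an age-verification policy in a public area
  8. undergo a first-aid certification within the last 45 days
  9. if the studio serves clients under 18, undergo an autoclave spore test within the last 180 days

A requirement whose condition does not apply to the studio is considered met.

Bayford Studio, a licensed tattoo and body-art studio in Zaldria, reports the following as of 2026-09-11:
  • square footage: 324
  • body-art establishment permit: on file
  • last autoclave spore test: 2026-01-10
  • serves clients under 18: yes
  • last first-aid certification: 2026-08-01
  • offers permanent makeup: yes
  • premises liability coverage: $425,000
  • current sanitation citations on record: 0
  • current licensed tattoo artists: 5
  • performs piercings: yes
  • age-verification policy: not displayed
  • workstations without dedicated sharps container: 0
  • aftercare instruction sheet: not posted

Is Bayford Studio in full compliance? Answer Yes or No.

1. condition 'performs piercings' holds; sanitation citations on record 0 ≤ 1 → met
2. licensed tattoo artists 5 ≥ 4 → met
3. aftercare instruction sheet absent → not met
4. body-art establishment permit present → met
5. workstations without dedicated sharps container 0 ≤ 0 → met
6. condition 'offers permanent makeup' holds; premises liability coverage $425,000 < $450,000 → not met
7. age-verification policy absent → not met
8. first-aid certification 41 days ago vs limit 45 → met
9. condition 'serves clients under 18' holds; autoclave spore test 244 days ago vs limit 180 → not met
Not met: 3, 6, 7, 9

No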